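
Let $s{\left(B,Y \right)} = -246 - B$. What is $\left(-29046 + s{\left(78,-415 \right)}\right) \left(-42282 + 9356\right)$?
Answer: $967036620$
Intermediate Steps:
$\left(-29046 + s{\left(78,-415 \right)}\right) \left(-42282 + 9356\right) = \left(-29046 - 324\right) \left(-42282 + 9356\right) = \left(-29046 - 324\right) \left(-32926\right) = \left(-29370\right) \left(-32926\right) = 967036620$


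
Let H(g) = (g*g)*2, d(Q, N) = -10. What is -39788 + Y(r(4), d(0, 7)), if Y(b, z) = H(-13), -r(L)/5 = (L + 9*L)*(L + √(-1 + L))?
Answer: -39450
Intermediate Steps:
r(L) = -50*L*(L + √(-1 + L)) (r(L) = -5*(L + 9*L)*(L + √(-1 + L)) = -5*10*L*(L + √(-1 + L)) = -50*L*(L + √(-1 + L)))
H(g) = 2*g² (H(g) = g²*2 = 2*g²)
Y(b, z) = 338 (Y(b, z) = 2*(-13)² = 2*169 = 338)
-39788 + Y(r(4), d(0, 7)) = -39788 + 338 = -39450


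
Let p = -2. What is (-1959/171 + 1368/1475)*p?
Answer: 1770398/84075 ≈ 21.057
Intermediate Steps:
(-1959/171 + 1368/1475)*p = (-1959/171 + 1368/1475)*(-2) = (-1959*1/171 + 1368*(1/1475))*(-2) = (-653/57 + 1368/1475)*(-2) = -885199/84075*(-2) = 1770398/84075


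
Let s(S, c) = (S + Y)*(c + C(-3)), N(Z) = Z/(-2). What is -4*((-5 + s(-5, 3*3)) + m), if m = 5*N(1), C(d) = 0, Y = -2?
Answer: 282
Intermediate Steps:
N(Z) = -Z/2 (N(Z) = Z*(-1/2) = -Z/2)
m = -5/2 (m = 5*(-1/2*1) = 5*(-1/2) = -5/2 ≈ -2.5000)
s(S, c) = c*(-2 + S) (s(S, c) = (S - 2)*(c + 0) = (-2 + S)*c = c*(-2 + S))
-4*((-5 + s(-5, 3*3)) + m) = -4*((-5 + (3*3)*(-2 - 5)) - 5/2) = -4*((-5 + 9*(-7)) - 5/2) = -4*((-5 - 63) - 5/2) = -4*(-68 - 5/2) = -4*(-141/2) = 282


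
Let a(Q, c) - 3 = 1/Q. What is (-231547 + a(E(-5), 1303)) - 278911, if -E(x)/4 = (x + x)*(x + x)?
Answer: -204182001/400 ≈ -5.1046e+5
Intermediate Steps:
E(x) = -16*x² (E(x) = -4*(x + x)*(x + x) = -4*2*x*2*x = -16*x²)
a(Q, c) = 3 + 1/Q
(-231547 + a(E(-5), 1303)) - 278911 = (-231547 + (3 + 1/(-16*(-5)²))) - 278911 = (-231547 + (3 + 1/(-16*25))) - 278911 = (-231547 + (3 + 1/(-400))) - 278911 = (-231547 + (3 - 1/400)) - 278911 = (-231547 + 1199/400) - 278911 = -92617601/400 - 278911 = -204182001/400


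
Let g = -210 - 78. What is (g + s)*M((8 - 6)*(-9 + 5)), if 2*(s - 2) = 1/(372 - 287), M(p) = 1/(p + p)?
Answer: 48619/2720 ≈ 17.875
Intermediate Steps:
M(p) = 1/(2*p)
g = -288
s = 341/170 (s = 2 + 1/(2*(372 - 287)) = 2 + (½)/85 = 2 + (½)*(1/85) = 2 + 1/170 = 341/170 ≈ 2.0059)
(g + s)*M((8 - 6)*(-9 + 5)) = (-288 + 341/170)*(1/(2*(((8 - 6)*(-9 + 5))))) = -48619/(340*(2*(-4))) = -48619/(340*(-8)) = -48619*(-1)/(340*8) = -48619/170*(-1/16) = 48619/2720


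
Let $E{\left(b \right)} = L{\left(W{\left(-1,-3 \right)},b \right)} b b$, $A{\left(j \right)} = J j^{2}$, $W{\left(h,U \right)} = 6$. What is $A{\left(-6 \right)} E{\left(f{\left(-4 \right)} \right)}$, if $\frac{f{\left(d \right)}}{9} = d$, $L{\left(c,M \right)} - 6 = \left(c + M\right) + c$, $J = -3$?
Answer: $2519424$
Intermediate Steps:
$L{\left(c,M \right)} = 6 + M + 2 c$ ($L{\left(c,M \right)} = 6 + \left(\left(c + M\right) + c\right) = 6 + \left(\left(M + c\right) + c\right) = 6 + \left(M + 2 c\right) = 6 + M + 2 c$)
$f{\left(d \right)} = 9 d$
$A{\left(j \right)} = - 3 j^{2}$
$E{\left(b \right)} = b^{2} \left(18 + b\right)$ ($E{\left(b \right)} = \left(6 + b + 2 \cdot 6\right) b b = \left(6 + b + 12\right) b b = \left(18 + b\right) b b = b \left(18 + b\right) b = b^{2} \left(18 + b\right)$)
$A{\left(-6 \right)} E{\left(f{\left(-4 \right)} \right)} = - 3 \left(-6\right)^{2} \left(9 \left(-4\right)\right)^{2} \left(18 + 9 \left(-4\right)\right) = \left(-3\right) 36 \left(-36\right)^{2} \left(18 - 36\right) = - 108 \cdot 1296 \left(-18\right) = \left(-108\right) \left(-23328\right) = 2519424$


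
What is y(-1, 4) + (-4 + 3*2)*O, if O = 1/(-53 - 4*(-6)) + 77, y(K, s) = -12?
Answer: 4116/29 ≈ 141.93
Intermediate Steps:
O = 2232/29 (O = 1/(-53 + 24) + 77 = 1/(-29) + 77 = -1/29 + 77 = 2232/29 ≈ 76.966)
y(-1, 4) + (-4 + 3*2)*O = -12 + (-4 + 3*2)*(2232/29) = -12 + (-4 + 6)*(2232/29) = -12 + 2*(2232/29) = -12 + 4464/29 = 4116/29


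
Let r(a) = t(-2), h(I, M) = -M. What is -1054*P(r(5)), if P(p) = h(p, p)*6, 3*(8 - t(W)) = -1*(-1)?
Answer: 48484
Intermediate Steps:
t(W) = 23/3 (t(W) = 8 - (-1)*(-1)/3 = 8 - 1/3*1 = 8 - 1/3 = 23/3)
r(a) = 23/3
P(p) = -6*p (P(p) = -p*6 = -6*p)
-1054*P(r(5)) = -(-6324)*23/3 = -1054*(-46) = 48484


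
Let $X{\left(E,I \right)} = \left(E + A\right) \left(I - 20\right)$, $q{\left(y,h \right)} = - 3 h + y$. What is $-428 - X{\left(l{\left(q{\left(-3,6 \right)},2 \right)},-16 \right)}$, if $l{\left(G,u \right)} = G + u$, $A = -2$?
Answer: $-1184$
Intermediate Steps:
$q{\left(y,h \right)} = y - 3 h$
$X{\left(E,I \right)} = \left(-20 + I\right) \left(-2 + E\right)$ ($X{\left(E,I \right)} = \left(E - 2\right) \left(I - 20\right) = \left(-2 + E\right) \left(-20 + I\right) = \left(-20 + I\right) \left(-2 + E\right)$)
$-428 - X{\left(l{\left(q{\left(-3,6 \right)},2 \right)},-16 \right)} = -428 - \left(40 - 20 \left(\left(-3 - 18\right) + 2\right) - -32 + \left(\left(-3 - 18\right) + 2\right) \left(-16\right)\right) = -428 - \left(40 - 20 \left(\left(-3 - 18\right) + 2\right) + 32 + \left(\left(-3 - 18\right) + 2\right) \left(-16\right)\right) = -428 - \left(40 - 20 \left(-21 + 2\right) + 32 + \left(-21 + 2\right) \left(-16\right)\right) = -428 - \left(40 - -380 + 32 - -304\right) = -428 - \left(40 + 380 + 32 + 304\right) = -428 - 756 = -1184$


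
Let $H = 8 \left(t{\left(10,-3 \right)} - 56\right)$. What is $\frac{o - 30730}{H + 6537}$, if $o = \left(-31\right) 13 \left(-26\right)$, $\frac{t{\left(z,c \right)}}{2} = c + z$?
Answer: $- \frac{20252}{6201} \approx -3.2659$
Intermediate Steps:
$t{\left(z,c \right)} = 2 c + 2 z$ ($t{\left(z,c \right)} = 2 \left(c + z\right) = 2 c + 2 z$)
$o = 10478$ ($o = \left(-403\right) \left(-26\right) = 10478$)
$H = -336$ ($H = 8 \left(\left(2 \left(-3\right) + 2 \cdot 10\right) - 56\right) = 8 \left(\left(-6 + 20\right) - 56\right) = 8 \left(14 - 56\right) = 8 \left(-42\right) = -336$)
$\frac{o - 30730}{H + 6537} = \frac{10478 - 30730}{-336 + 6537} = \frac{10478 - 30730}{6201} = \left(10478 - 30730\right) \frac{1}{6201} = \left(-20252\right) \frac{1}{6201} = - \frac{20252}{6201}$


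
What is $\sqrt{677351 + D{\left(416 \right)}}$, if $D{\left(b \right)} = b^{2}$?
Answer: $\sqrt{850407} \approx 922.17$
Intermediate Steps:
$\sqrt{677351 + D{\left(416 \right)}} = \sqrt{677351 + 416^{2}} = \sqrt{677351 + 173056} = \sqrt{850407}$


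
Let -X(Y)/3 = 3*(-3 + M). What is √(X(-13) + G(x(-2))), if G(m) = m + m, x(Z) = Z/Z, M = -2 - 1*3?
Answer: √74 ≈ 8.6023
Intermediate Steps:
M = -5 (M = -2 - 3 = -5)
x(Z) = 1
G(m) = 2*m
X(Y) = 72 (X(Y) = -9*(-3 - 5) = -9*(-8) = -3*(-24) = 72)
√(X(-13) + G(x(-2))) = √(72 + 2*1) = √(72 + 2) = √74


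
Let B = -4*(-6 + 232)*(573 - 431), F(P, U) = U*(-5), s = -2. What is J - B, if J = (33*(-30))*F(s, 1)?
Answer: 133318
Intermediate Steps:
F(P, U) = -5*U
J = 4950 (J = (33*(-30))*(-5*1) = -990*(-5) = 4950)
B = -128368 (B = -904*142 = -4*32092 = -128368)
J - B = 4950 - 1*(-128368) = 4950 + 128368 = 133318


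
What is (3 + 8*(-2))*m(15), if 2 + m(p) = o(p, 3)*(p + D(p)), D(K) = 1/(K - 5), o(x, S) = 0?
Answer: 26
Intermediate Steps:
D(K) = 1/(-5 + K)
m(p) = -2 (m(p) = -2 + 0*(p + 1/(-5 + p)) = -2 + 0 = -2)
(3 + 8*(-2))*m(15) = (3 + 8*(-2))*(-2) = (3 - 16)*(-2) = -13*(-2) = 26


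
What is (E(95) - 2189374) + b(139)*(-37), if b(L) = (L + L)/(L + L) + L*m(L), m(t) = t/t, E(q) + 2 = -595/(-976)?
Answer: -2141886061/976 ≈ -2.1946e+6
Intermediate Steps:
E(q) = -1357/976 (E(q) = -2 - 595/(-976) = -2 - 595*(-1/976) = -2 + 595/976 = -1357/976)
m(t) = 1
b(L) = 1 + L (b(L) = (L + L)/(L + L) + L*1 = (2*L)/((2*L)) + L = (2*L)*(1/(2*L)) + L = 1 + L)
(E(95) - 2189374) + b(139)*(-37) = (-1357/976 - 2189374) + (1 + 139)*(-37) = -2136830381/976 + 140*(-37) = -2136830381/976 - 5180 = -2141886061/976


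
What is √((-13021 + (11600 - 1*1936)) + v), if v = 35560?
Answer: √32203 ≈ 179.45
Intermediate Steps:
√((-13021 + (11600 - 1*1936)) + v) = √((-13021 + (11600 - 1*1936)) + 35560) = √((-13021 + (11600 - 1936)) + 35560) = √((-13021 + 9664) + 35560) = √(-3357 + 35560) = √32203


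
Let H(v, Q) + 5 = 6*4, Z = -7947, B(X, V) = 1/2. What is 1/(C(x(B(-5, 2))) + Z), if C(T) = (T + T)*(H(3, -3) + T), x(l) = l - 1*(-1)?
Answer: -2/15771 ≈ -0.00012681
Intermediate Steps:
B(X, V) = 1/2
x(l) = 1 + l (x(l) = l + 1 = 1 + l)
H(v, Q) = 19 (H(v, Q) = -5 + 6*4 = -5 + 24 = 19)
C(T) = 2*T*(19 + T) (C(T) = (T + T)*(19 + T) = (2*T)*(19 + T) = 2*T*(19 + T))
1/(C(x(B(-5, 2))) + Z) = 1/(2*(1 + 1/2)*(19 + (1 + 1/2)) - 7947) = 1/(2*(3/2)*(19 + 3/2) - 7947) = 1/(2*(3/2)*(41/2) - 7947) = 1/(123/2 - 7947) = 1/(-15771/2) = -2/15771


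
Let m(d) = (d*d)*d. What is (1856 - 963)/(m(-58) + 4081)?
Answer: -893/191031 ≈ -0.0046746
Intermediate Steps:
m(d) = d³ (m(d) = d²*d = d³)
(1856 - 963)/(m(-58) + 4081) = (1856 - 963)/((-58)³ + 4081) = 893/(-195112 + 4081) = 893/(-191031) = 893*(-1/191031) = -893/191031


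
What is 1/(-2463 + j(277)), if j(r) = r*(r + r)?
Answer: 1/150995 ≈ 6.6227e-6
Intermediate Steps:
j(r) = 2*r² (j(r) = r*(2*r) = 2*r²)
1/(-2463 + j(277)) = 1/(-2463 + 2*277²) = 1/(-2463 + 2*76729) = 1/(-2463 + 153458) = 1/150995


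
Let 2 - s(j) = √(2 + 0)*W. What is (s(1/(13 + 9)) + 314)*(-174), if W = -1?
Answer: -54984 - 174*√2 ≈ -55230.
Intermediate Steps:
s(j) = 2 + √2 (s(j) = 2 - √(2 + 0)*(-1) = 2 - √2*(-1) = 2 - (-1)*√2 = 2 + √2)
(s(1/(13 + 9)) + 314)*(-174) = ((2 + √2) + 314)*(-174) = (316 + √2)*(-174) = -54984 - 174*√2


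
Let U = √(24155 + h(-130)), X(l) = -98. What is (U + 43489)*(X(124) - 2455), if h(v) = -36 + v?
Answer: -111027417 - 2553*√23989 ≈ -1.1142e+8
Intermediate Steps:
U = √23989 (U = √(24155 + (-36 - 130)) = √(24155 - 166) = √23989 ≈ 154.88)
(U + 43489)*(X(124) - 2455) = (√23989 + 43489)*(-98 - 2455) = (43489 + √23989)*(-2553) = -111027417 - 2553*√23989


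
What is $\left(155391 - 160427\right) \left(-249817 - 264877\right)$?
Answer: $2591998984$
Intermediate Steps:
$\left(155391 - 160427\right) \left(-249817 - 264877\right) = \left(-5036\right) \left(-514694\right) = 2591998984$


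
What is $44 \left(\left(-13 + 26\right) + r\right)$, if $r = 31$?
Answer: $1936$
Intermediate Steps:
$44 \left(\left(-13 + 26\right) + r\right) = 44 \left(\left(-13 + 26\right) + 31\right) = 44 \left(13 + 31\right) = 44 \cdot 44 = 1936$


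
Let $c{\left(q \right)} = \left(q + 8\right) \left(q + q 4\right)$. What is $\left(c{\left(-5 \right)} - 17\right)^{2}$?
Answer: $8464$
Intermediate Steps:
$c{\left(q \right)} = 5 q \left(8 + q\right)$ ($c{\left(q \right)} = \left(8 + q\right) \left(q + 4 q\right) = \left(8 + q\right) 5 q = 5 q \left(8 + q\right)$)
$\left(c{\left(-5 \right)} - 17\right)^{2} = \left(5 \left(-5\right) \left(8 - 5\right) - 17\right)^{2} = \left(5 \left(-5\right) 3 - 17\right)^{2} = \left(-75 - 17\right)^{2} = \left(-92\right)^{2} = 8464$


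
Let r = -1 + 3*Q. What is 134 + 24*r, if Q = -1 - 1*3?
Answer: -178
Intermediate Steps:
Q = -4 (Q = -1 - 3 = -4)
r = -13 (r = -1 + 3*(-4) = -1 - 12 = -13)
134 + 24*r = 134 + 24*(-13) = 134 - 312 = -178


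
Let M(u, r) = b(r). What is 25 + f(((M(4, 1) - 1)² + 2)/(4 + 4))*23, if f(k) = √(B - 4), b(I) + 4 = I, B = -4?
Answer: 25 + 46*I*√2 ≈ 25.0 + 65.054*I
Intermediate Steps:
b(I) = -4 + I
M(u, r) = -4 + r
f(k) = 2*I*√2 (f(k) = √(-4 - 4) = √(-8) = 2*I*√2)
25 + f(((M(4, 1) - 1)² + 2)/(4 + 4))*23 = 25 + (2*I*√2)*23 = 25 + 46*I*√2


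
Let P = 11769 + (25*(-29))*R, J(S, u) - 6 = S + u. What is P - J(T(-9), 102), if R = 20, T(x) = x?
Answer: -2830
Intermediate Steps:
J(S, u) = 6 + S + u (J(S, u) = 6 + (S + u) = 6 + S + u)
P = -2731 (P = 11769 + (25*(-29))*20 = 11769 - 725*20 = 11769 - 14500 = -2731)
P - J(T(-9), 102) = -2731 - (6 - 9 + 102) = -2731 - 1*99 = -2731 - 99 = -2830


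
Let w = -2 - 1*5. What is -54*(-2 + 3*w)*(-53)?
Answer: -65826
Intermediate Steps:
w = -7 (w = -2 - 5 = -7)
-54*(-2 + 3*w)*(-53) = -54*(-2 + 3*(-7))*(-53) = -54*(-2 - 21)*(-53) = -54*(-23)*(-53) = 1242*(-53) = -65826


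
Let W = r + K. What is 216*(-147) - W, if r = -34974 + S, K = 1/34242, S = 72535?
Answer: -2373415747/34242 ≈ -69313.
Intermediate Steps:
K = 1/34242 ≈ 2.9204e-5
r = 37561 (r = -34974 + 72535 = 37561)
W = 1286163763/34242 (W = 37561 + 1/34242 = 1286163763/34242 ≈ 37561.)
216*(-147) - W = 216*(-147) - 1*1286163763/34242 = -31752 - 1286163763/34242 = -2373415747/34242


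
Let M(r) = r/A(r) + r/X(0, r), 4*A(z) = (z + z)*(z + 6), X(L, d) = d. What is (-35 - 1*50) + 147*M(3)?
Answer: 284/3 ≈ 94.667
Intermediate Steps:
A(z) = z*(6 + z)/2 (A(z) = ((z + z)*(z + 6))/4 = ((2*z)*(6 + z))/4 = (2*z*(6 + z))/4 = z*(6 + z)/2)
M(r) = 1 + 2/(6 + r) (M(r) = r/((r*(6 + r)/2)) + r/r = r*(2/(r*(6 + r))) + 1 = 2/(6 + r) + 1 = 1 + 2/(6 + r))
(-35 - 1*50) + 147*M(3) = (-35 - 1*50) + 147*((8 + 3)/(6 + 3)) = (-35 - 50) + 147*(11/9) = -85 + 147*((⅑)*11) = -85 + 147*(11/9) = -85 + 539/3 = 284/3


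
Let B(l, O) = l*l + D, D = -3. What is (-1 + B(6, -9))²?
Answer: 1024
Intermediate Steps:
B(l, O) = -3 + l² (B(l, O) = l*l - 3 = l² - 3 = -3 + l²)
(-1 + B(6, -9))² = (-1 + (-3 + 6²))² = (-1 + (-3 + 36))² = (-1 + 33)² = 32² = 1024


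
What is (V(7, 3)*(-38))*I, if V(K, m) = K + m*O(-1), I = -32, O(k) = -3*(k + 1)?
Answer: 8512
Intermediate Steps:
O(k) = -3 - 3*k (O(k) = -3*(1 + k) = -3 - 3*k)
V(K, m) = K (V(K, m) = K + m*(-3 - 3*(-1)) = K + m*(-3 + 3) = K + m*0 = K + 0 = K)
(V(7, 3)*(-38))*I = (7*(-38))*(-32) = -266*(-32) = 8512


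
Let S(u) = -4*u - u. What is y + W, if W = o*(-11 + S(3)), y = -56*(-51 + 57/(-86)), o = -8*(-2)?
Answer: 106516/43 ≈ 2477.1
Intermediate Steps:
o = 16
S(u) = -5*u
y = 124404/43 (y = -56*(-51 + 57*(-1/86)) = -56*(-51 - 57/86) = -56*(-4443/86) = 124404/43 ≈ 2893.1)
W = -416 (W = 16*(-11 - 5*3) = 16*(-11 - 15) = 16*(-26) = -416)
y + W = 124404/43 - 416 = 106516/43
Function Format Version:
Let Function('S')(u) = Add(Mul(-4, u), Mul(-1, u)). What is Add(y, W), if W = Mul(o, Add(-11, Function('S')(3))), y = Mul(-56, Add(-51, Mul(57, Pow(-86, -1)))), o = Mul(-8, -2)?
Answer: Rational(106516, 43) ≈ 2477.1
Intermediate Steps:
o = 16
Function('S')(u) = Mul(-5, u)
y = Rational(124404, 43) (y = Mul(-56, Add(-51, Mul(57, Rational(-1, 86)))) = Mul(-56, Add(-51, Rational(-57, 86))) = Mul(-56, Rational(-4443, 86)) = Rational(124404, 43) ≈ 2893.1)
W = -416 (W = Mul(16, Add(-11, Mul(-5, 3))) = Mul(16, Add(-11, -15)) = Mul(16, -26) = -416)
Add(y, W) = Add(Rational(124404, 43), -416) = Rational(106516, 43)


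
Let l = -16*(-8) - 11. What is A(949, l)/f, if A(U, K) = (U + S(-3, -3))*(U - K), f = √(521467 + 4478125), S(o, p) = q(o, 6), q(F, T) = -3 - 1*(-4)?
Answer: 15200*√1249898/48073 ≈ 353.49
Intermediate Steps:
q(F, T) = 1 (q(F, T) = -3 + 4 = 1)
S(o, p) = 1
l = 117 (l = 128 - 11 = 117)
f = 2*√1249898 (f = √4999592 = 2*√1249898 ≈ 2236.0)
A(U, K) = (1 + U)*(U - K) (A(U, K) = (U + 1)*(U - K) = (1 + U)*(U - K))
A(949, l)/f = (949 + 949² - 1*117 - 1*117*949)/((2*√1249898)) = (949 + 900601 - 117 - 111033)*(√1249898/2499796) = 790400*(√1249898/2499796) = 15200*√1249898/48073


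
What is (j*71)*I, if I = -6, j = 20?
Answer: -8520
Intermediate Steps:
(j*71)*I = (20*71)*(-6) = 1420*(-6) = -8520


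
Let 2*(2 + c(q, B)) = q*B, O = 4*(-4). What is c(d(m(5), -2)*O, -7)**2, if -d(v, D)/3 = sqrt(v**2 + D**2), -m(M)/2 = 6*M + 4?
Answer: 130620676 + 1344*sqrt(1157) ≈ 1.3067e+8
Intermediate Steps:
m(M) = -8 - 12*M (m(M) = -2*(6*M + 4) = -2*(4 + 6*M) = -8 - 12*M)
d(v, D) = -3*sqrt(D**2 + v**2) (d(v, D) = -3*sqrt(v**2 + D**2) = -3*sqrt(D**2 + v**2))
O = -16
c(q, B) = -2 + B*q/2 (c(q, B) = -2 + (q*B)/2 = -2 + (B*q)/2 = -2 + B*q/2)
c(d(m(5), -2)*O, -7)**2 = (-2 + (1/2)*(-7)*(-3*sqrt((-2)**2 + (-8 - 12*5)**2)*(-16)))**2 = (-2 + (1/2)*(-7)*(-3*sqrt(4 + (-8 - 60)**2)*(-16)))**2 = (-2 + (1/2)*(-7)*(-3*sqrt(4 + (-68)**2)*(-16)))**2 = (-2 + (1/2)*(-7)*(-3*sqrt(4 + 4624)*(-16)))**2 = (-2 + (1/2)*(-7)*(-6*sqrt(1157)*(-16)))**2 = (-2 + (1/2)*(-7)*(96*sqrt(1157)))**2 = (-2 - 336*sqrt(1157))**2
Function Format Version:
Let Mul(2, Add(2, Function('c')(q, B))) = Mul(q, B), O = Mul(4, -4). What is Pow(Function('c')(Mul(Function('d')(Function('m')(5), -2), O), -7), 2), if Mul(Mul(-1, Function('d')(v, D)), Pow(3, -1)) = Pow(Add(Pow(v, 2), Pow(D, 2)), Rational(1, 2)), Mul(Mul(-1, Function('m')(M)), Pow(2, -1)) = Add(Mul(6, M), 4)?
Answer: Add(130620676, Mul(1344, Pow(1157, Rational(1, 2)))) ≈ 1.3067e+8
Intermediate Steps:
Function('m')(M) = Add(-8, Mul(-12, M)) (Function('m')(M) = Mul(-2, Add(Mul(6, M), 4)) = Mul(-2, Add(4, Mul(6, M))) = Add(-8, Mul(-12, M)))
Function('d')(v, D) = Mul(-3, Pow(Add(Pow(D, 2), Pow(v, 2)), Rational(1, 2))) (Function('d')(v, D) = Mul(-3, Pow(Add(Pow(v, 2), Pow(D, 2)), Rational(1, 2))) = Mul(-3, Pow(Add(Pow(D, 2), Pow(v, 2)), Rational(1, 2))))
O = -16
Function('c')(q, B) = Add(-2, Mul(Rational(1, 2), B, q)) (Function('c')(q, B) = Add(-2, Mul(Rational(1, 2), Mul(q, B))) = Add(-2, Mul(Rational(1, 2), Mul(B, q))) = Add(-2, Mul(Rational(1, 2), B, q)))
Pow(Function('c')(Mul(Function('d')(Function('m')(5), -2), O), -7), 2) = Pow(Add(-2, Mul(Rational(1, 2), -7, Mul(Mul(-3, Pow(Add(Pow(-2, 2), Pow(Add(-8, Mul(-12, 5)), 2)), Rational(1, 2))), -16))), 2) = Pow(Add(-2, Mul(Rational(1, 2), -7, Mul(Mul(-3, Pow(Add(4, Pow(Add(-8, -60), 2)), Rational(1, 2))), -16))), 2) = Pow(Add(-2, Mul(Rational(1, 2), -7, Mul(Mul(-3, Pow(Add(4, Pow(-68, 2)), Rational(1, 2))), -16))), 2) = Pow(Add(-2, Mul(Rational(1, 2), -7, Mul(Mul(-3, Pow(Add(4, 4624), Rational(1, 2))), -16))), 2) = Pow(Add(-2, Mul(Rational(1, 2), -7, Mul(Mul(-3, Pow(4628, Rational(1, 2))), -16))), 2) = Pow(Add(-2, Mul(Rational(1, 2), -7, Mul(Mul(-3, Mul(2, Pow(1157, Rational(1, 2)))), -16))), 2) = Pow(Add(-2, Mul(Rational(1, 2), -7, Mul(Mul(-6, Pow(1157, Rational(1, 2))), -16))), 2) = Pow(Add(-2, Mul(Rational(1, 2), -7, Mul(96, Pow(1157, Rational(1, 2))))), 2) = Pow(Add(-2, Mul(-336, Pow(1157, Rational(1, 2)))), 2)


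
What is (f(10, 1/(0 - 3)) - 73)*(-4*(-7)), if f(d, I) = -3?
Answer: -2128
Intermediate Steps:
(f(10, 1/(0 - 3)) - 73)*(-4*(-7)) = (-3 - 73)*(-4*(-7)) = -76*28 = -2128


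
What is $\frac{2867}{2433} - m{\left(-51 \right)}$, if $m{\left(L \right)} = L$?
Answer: $\frac{126950}{2433} \approx 52.178$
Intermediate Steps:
$\frac{2867}{2433} - m{\left(-51 \right)} = \frac{2867}{2433} - -51 = 2867 \cdot \frac{1}{2433} + 51 = \frac{2867}{2433} + 51 = \frac{126950}{2433}$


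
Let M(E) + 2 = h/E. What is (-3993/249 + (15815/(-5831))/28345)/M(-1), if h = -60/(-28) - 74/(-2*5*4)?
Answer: 879954346760/328845203449 ≈ 2.6759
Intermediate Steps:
h = 559/140 (h = -60*(-1/28) - 74/((-10*4)) = 15/7 - 74/(-40) = 15/7 - 74*(-1/40) = 15/7 + 37/20 = 559/140 ≈ 3.9929)
M(E) = -2 + 559/(140*E)
(-3993/249 + (15815/(-5831))/28345)/M(-1) = (-3993/249 + (15815/(-5831))/28345)/(-2 + (559/140)/(-1)) = (-3993*1/249 + (15815*(-1/5831))*(1/28345))/(-2 + (559/140)*(-1)) = (-1331/83 - 15815/5831*1/28345)/(-2 - 559/140) = (-1331/83 - 3163/33055939)/(-839/140) = -43997717338/2743642937*(-140/839) = 879954346760/328845203449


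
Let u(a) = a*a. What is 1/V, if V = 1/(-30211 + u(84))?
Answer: -23155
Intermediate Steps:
u(a) = a²
V = -1/23155 (V = 1/(-30211 + 84²) = 1/(-30211 + 7056) = 1/(-23155) = -1/23155 ≈ -4.3187e-5)
1/V = 1/(-1/23155) = -23155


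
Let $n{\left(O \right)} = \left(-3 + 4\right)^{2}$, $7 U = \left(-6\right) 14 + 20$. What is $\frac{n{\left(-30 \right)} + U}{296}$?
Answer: $- \frac{57}{2072} \approx -0.02751$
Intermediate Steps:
$U = - \frac{64}{7}$ ($U = \frac{\left(-6\right) 14 + 20}{7} = \frac{-84 + 20}{7} = \frac{1}{7} \left(-64\right) = - \frac{64}{7} \approx -9.1429$)
$n{\left(O \right)} = 1$ ($n{\left(O \right)} = 1^{2} = 1$)
$\frac{n{\left(-30 \right)} + U}{296} = \frac{1 - \frac{64}{7}}{296} = \frac{1}{296} \left(- \frac{57}{7}\right) = - \frac{57}{2072}$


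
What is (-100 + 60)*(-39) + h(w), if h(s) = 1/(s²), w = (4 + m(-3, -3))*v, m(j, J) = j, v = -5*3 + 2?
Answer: 263641/169 ≈ 1560.0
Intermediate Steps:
v = -13 (v = -15 + 2 = -13)
w = -13 (w = (4 - 3)*(-13) = 1*(-13) = -13)
h(s) = s⁻²
(-100 + 60)*(-39) + h(w) = (-100 + 60)*(-39) + (-13)⁻² = -40*(-39) + 1/169 = 1560 + 1/169 = 263641/169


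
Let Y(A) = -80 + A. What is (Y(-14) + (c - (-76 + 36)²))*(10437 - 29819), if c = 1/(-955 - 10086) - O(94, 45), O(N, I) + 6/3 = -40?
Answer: 353522505006/11041 ≈ 3.2019e+7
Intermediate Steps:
O(N, I) = -42 (O(N, I) = -2 - 40 = -42)
c = 463721/11041 (c = 1/(-955 - 10086) - 1*(-42) = 1/(-11041) + 42 = -1/11041 + 42 = 463721/11041 ≈ 42.000)
(Y(-14) + (c - (-76 + 36)²))*(10437 - 29819) = ((-80 - 14) + (463721/11041 - (-76 + 36)²))*(10437 - 29819) = (-94 + (463721/11041 - 1*(-40)²))*(-19382) = (-94 + (463721/11041 - 1*1600))*(-19382) = (-94 + (463721/11041 - 1600))*(-19382) = (-94 - 17201879/11041)*(-19382) = -18239733/11041*(-19382) = 353522505006/11041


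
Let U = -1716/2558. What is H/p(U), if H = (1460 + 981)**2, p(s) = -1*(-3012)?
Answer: 5958481/3012 ≈ 1978.2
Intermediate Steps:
U = -858/1279 (U = -1716*1/2558 = -858/1279 ≈ -0.67084)
p(s) = 3012
H = 5958481 (H = 2441**2 = 5958481)
H/p(U) = 5958481/3012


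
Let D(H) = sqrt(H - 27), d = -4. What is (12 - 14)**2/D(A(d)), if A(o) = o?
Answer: -4*I*sqrt(31)/31 ≈ -0.71842*I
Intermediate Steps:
D(H) = sqrt(-27 + H)
(12 - 14)**2/D(A(d)) = (12 - 14)**2/(sqrt(-27 - 4)) = (-2)**2/(sqrt(-31)) = 4/((I*sqrt(31))) = 4*(-I*sqrt(31)/31) = -4*I*sqrt(31)/31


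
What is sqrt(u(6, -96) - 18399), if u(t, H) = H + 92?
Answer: I*sqrt(18403) ≈ 135.66*I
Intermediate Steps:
u(t, H) = 92 + H
sqrt(u(6, -96) - 18399) = sqrt((92 - 96) - 18399) = sqrt(-4 - 18399) = sqrt(-18403) = I*sqrt(18403)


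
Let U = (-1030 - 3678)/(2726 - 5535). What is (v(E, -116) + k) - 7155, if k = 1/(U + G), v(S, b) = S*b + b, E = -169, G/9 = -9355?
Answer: 2916742743842/236499047 ≈ 12333.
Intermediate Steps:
G = -84195 (G = 9*(-9355) = -84195)
U = 4708/2809 (U = -4708/(-2809) = -4708*(-1/2809) = 4708/2809 ≈ 1.6760)
v(S, b) = b + S*b
k = -2809/236499047 (k = 1/(4708/2809 - 84195) = 1/(-236499047/2809) = -2809/236499047 ≈ -1.1877e-5)
(v(E, -116) + k) - 7155 = (-116*(1 - 169) - 2809/236499047) - 7155 = (-116*(-168) - 2809/236499047) - 7155 = (19488 - 2809/236499047) - 7155 = 4608893425127/236499047 - 7155 = 2916742743842/236499047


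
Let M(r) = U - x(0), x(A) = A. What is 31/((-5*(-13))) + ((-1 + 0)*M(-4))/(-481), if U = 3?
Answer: 1162/2405 ≈ 0.48316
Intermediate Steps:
M(r) = 3 (M(r) = 3 - 1*0 = 3 + 0 = 3)
31/((-5*(-13))) + ((-1 + 0)*M(-4))/(-481) = 31/((-5*(-13))) + ((-1 + 0)*3)/(-481) = 31/65 - 1*3*(-1/481) = 31*(1/65) - 3*(-1/481) = 31/65 + 3/481 = 1162/2405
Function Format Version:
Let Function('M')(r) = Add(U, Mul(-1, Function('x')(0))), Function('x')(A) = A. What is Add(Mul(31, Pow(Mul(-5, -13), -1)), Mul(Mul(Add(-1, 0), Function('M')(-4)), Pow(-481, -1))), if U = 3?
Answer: Rational(1162, 2405) ≈ 0.48316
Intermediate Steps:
Function('M')(r) = 3 (Function('M')(r) = Add(3, Mul(-1, 0)) = Add(3, 0) = 3)
Add(Mul(31, Pow(Mul(-5, -13), -1)), Mul(Mul(Add(-1, 0), Function('M')(-4)), Pow(-481, -1))) = Add(Mul(31, Pow(Mul(-5, -13), -1)), Mul(Mul(Add(-1, 0), 3), Pow(-481, -1))) = Add(Mul(31, Pow(65, -1)), Mul(Mul(-1, 3), Rational(-1, 481))) = Add(Mul(31, Rational(1, 65)), Mul(-3, Rational(-1, 481))) = Add(Rational(31, 65), Rational(3, 481)) = Rational(1162, 2405)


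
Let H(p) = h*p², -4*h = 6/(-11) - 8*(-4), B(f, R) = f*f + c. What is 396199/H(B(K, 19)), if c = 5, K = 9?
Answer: -4358189/639754 ≈ -6.8123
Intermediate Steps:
B(f, R) = 5 + f² (B(f, R) = f*f + 5 = f² + 5 = 5 + f²)
h = -173/22 (h = -(6/(-11) - 8*(-4))/4 = -(6*(-1/11) + 32)/4 = -(-6/11 + 32)/4 = -¼*346/11 = -173/22 ≈ -7.8636)
H(p) = -173*p²/22
396199/H(B(K, 19)) = 396199/((-173*(5 + 9²)²/22)) = 396199/((-173*(5 + 81)²/22)) = 396199/((-173/22*86²)) = 396199/((-173/22*7396)) = 396199/(-639754/11) = 396199*(-11/639754) = -4358189/639754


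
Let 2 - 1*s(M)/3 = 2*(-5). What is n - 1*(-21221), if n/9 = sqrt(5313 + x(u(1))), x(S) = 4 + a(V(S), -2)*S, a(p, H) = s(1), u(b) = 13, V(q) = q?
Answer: 21221 + 9*sqrt(5785) ≈ 21906.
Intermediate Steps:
s(M) = 36 (s(M) = 6 - 6*(-5) = 6 - 3*(-10) = 6 + 30 = 36)
a(p, H) = 36
x(S) = 4 + 36*S
n = 9*sqrt(5785) (n = 9*sqrt(5313 + (4 + 36*13)) = 9*sqrt(5313 + (4 + 468)) = 9*sqrt(5313 + 472) = 9*sqrt(5785) ≈ 684.53)
n - 1*(-21221) = 9*sqrt(5785) - 1*(-21221) = 9*sqrt(5785) + 21221 = 21221 + 9*sqrt(5785)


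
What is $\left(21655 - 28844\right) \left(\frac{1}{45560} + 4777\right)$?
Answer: $- \frac{1564614829869}{45560} \approx -3.4342 \cdot 10^{7}$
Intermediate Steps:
$\left(21655 - 28844\right) \left(\frac{1}{45560} + 4777\right) = - 7189 \left(\frac{1}{45560} + 4777\right) = \left(-7189\right) \frac{217640121}{45560} = - \frac{1564614829869}{45560}$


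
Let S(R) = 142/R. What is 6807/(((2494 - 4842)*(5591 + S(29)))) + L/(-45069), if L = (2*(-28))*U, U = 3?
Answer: 18372418859/5724300643124 ≈ 0.0032095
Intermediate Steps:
L = -168 (L = (2*(-28))*3 = -56*3 = -168)
6807/(((2494 - 4842)*(5591 + S(29)))) + L/(-45069) = 6807/(((2494 - 4842)*(5591 + 142/29))) - 168/(-45069) = 6807/((-2348*(5591 + 142*(1/29)))) - 168*(-1/45069) = 6807/((-2348*(5591 + 142/29))) + 56/15023 = 6807/((-2348*162281/29)) + 56/15023 = 6807/(-381035788/29) + 56/15023 = 6807*(-29/381035788) + 56/15023 = -197403/381035788 + 56/15023 = 18372418859/5724300643124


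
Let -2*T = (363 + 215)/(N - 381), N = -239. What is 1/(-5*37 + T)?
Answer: -620/114411 ≈ -0.0054191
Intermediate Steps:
T = 289/620 (T = -(363 + 215)/(2*(-239 - 381)) = -289/(-620) = -289*(-1)/620 = -½*(-289/310) = 289/620 ≈ 0.46613)
1/(-5*37 + T) = 1/(-5*37 + 289/620) = 1/(-185 + 289/620) = 1/(-114411/620) = -620/114411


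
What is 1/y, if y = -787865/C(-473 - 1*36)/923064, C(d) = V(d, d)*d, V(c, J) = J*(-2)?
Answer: 478296688368/787865 ≈ 6.0708e+5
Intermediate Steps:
V(c, J) = -2*J
C(d) = -2*d² (C(d) = (-2*d)*d = -2*d²)
y = 787865/478296688368 (y = -787865*(-1/(2*(-473 - 1*36)²))/923064 = -787865*(-1/(2*(-473 - 36)²))*(1/923064) = -787865/((-2*(-509)²))*(1/923064) = -787865/((-2*259081))*(1/923064) = -787865/(-518162)*(1/923064) = -787865*(-1/518162)*(1/923064) = (787865/518162)*(1/923064) = 787865/478296688368 ≈ 1.6472e-6)
1/y = 1/(787865/478296688368) = 478296688368/787865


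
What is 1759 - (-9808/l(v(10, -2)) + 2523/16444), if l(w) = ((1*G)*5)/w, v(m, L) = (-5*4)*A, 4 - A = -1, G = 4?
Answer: -777491287/16444 ≈ -47281.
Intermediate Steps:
A = 5 (A = 4 - 1*(-1) = 4 + 1 = 5)
v(m, L) = -100 (v(m, L) = -5*4*5 = -20*5 = -100)
l(w) = 20/w (l(w) = ((1*4)*5)/w = (4*5)/w = 20/w)
1759 - (-9808/l(v(10, -2)) + 2523/16444) = 1759 - (-9808/(20/(-100)) + 2523/16444) = 1759 - (-9808/(20*(-1/100)) + 2523*(1/16444)) = 1759 - (-9808/(-1/5) + 2523/16444) = 1759 - (-9808*(-5) + 2523/16444) = 1759 - (49040 + 2523/16444) = 1759 - 1*806416283/16444 = 1759 - 806416283/16444 = -777491287/16444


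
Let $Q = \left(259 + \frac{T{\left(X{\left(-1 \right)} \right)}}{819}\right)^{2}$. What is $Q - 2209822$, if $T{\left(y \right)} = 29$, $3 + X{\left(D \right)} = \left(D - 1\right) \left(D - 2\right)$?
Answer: $- \frac{1437254792042}{670761} \approx -2.1427 \cdot 10^{6}$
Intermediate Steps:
$X{\left(D \right)} = -3 + \left(-1 + D\right) \left(-2 + D\right)$ ($X{\left(D \right)} = -3 + \left(D - 1\right) \left(D - 2\right) = -3 + \left(-1 + D\right) \left(-2 + D\right)$)
$Q = \frac{45007622500}{670761}$ ($Q = \left(259 + \frac{29}{819}\right)^{2} = \left(\frac{212150}{819}\right)^{2} = \frac{45007622500}{670761} \approx 67099.0$)
$Q - 2209822 = \frac{45007622500}{670761} - 2209822 = - \frac{1437254792042}{670761}$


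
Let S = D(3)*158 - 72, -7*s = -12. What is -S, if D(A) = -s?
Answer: 2400/7 ≈ 342.86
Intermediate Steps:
s = 12/7 (s = -1/7*(-12) = 12/7 ≈ 1.7143)
D(A) = -12/7 (D(A) = -1*12/7 = -12/7)
S = -2400/7 (S = -12/7*158 - 72 = -1896/7 - 72 = -2400/7 ≈ -342.86)
-S = -1*(-2400/7) = 2400/7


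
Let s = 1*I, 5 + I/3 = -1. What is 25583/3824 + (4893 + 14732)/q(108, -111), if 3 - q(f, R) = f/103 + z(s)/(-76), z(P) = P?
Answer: 293901731513/25662864 ≈ 11452.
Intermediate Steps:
I = -18 (I = -15 + 3*(-1) = -15 - 3 = -18)
s = -18 (s = 1*(-18) = -18)
q(f, R) = 105/38 - f/103 (q(f, R) = 3 - (f/103 - 18/(-76)) = 3 - (f*(1/103) - 18*(-1/76)) = 3 - (f/103 + 9/38) = 3 - (9/38 + f/103) = 3 + (-9/38 - f/103) = 105/38 - f/103)
25583/3824 + (4893 + 14732)/q(108, -111) = 25583/3824 + (4893 + 14732)/(105/38 - 1/103*108) = 25583*(1/3824) + 19625/(105/38 - 108/103) = 25583/3824 + 19625/(6711/3914) = 25583/3824 + 19625*(3914/6711) = 25583/3824 + 76812250/6711 = 293901731513/25662864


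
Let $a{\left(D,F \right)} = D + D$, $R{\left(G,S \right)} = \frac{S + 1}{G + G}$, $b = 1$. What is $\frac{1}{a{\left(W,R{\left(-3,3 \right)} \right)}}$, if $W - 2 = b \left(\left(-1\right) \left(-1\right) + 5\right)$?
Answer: $\frac{1}{16} \approx 0.0625$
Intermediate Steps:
$W = 8$ ($W = 2 + 1 \left(\left(-1\right) \left(-1\right) + 5\right) = 2 + 1 \left(1 + 5\right) = 2 + 1 \cdot 6 = 2 + 6 = 8$)
$R{\left(G,S \right)} = \frac{1 + S}{2 G}$
$a{\left(D,F \right)} = 2 D$
$\frac{1}{a{\left(W,R{\left(-3,3 \right)} \right)}} = \frac{1}{2 \cdot 8} = \frac{1}{16}$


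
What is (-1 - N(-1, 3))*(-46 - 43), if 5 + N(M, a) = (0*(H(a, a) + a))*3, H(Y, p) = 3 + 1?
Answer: -356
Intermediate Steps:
H(Y, p) = 4
N(M, a) = -5 (N(M, a) = -5 + (0*(4 + a))*3 = -5 + 0*3 = -5 + 0 = -5)
(-1 - N(-1, 3))*(-46 - 43) = (-1 - 1*(-5))*(-46 - 43) = (-1 + 5)*(-89) = 4*(-89) = -356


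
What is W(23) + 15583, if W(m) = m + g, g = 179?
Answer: 15785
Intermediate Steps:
W(m) = 179 + m (W(m) = m + 179 = 179 + m)
W(23) + 15583 = (179 + 23) + 15583 = 202 + 15583 = 15785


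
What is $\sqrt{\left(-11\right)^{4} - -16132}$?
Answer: $\sqrt{30773} \approx 175.42$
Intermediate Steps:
$\sqrt{\left(-11\right)^{4} - -16132} = \sqrt{14641 + 16132} = \sqrt{30773}$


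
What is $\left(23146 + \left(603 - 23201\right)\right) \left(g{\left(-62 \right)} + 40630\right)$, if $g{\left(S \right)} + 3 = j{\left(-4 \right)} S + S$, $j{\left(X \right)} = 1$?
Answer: $22195644$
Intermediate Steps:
$g{\left(S \right)} = -3 + 2 S$ ($g{\left(S \right)} = -3 + \left(1 S + S\right) = -3 + \left(S + S\right) = -3 + 2 S$)
$\left(23146 + \left(603 - 23201\right)\right) \left(g{\left(-62 \right)} + 40630\right) = \left(23146 + \left(603 - 23201\right)\right) \left(\left(-3 + 2 \left(-62\right)\right) + 40630\right) = \left(23146 - 22598\right) \left(\left(-3 - 124\right) + 40630\right) = 548 \left(-127 + 40630\right) = 548 \cdot 40503 = 22195644$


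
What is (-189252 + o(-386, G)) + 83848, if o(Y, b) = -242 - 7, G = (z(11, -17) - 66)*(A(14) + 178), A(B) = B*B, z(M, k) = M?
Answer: -105653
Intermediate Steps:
A(B) = B²
G = -20570 (G = (11 - 66)*(14² + 178) = -55*(196 + 178) = -55*374 = -20570)
o(Y, b) = -249
(-189252 + o(-386, G)) + 83848 = (-189252 - 249) + 83848 = -189501 + 83848 = -105653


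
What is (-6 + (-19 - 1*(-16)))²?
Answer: 81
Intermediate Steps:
(-6 + (-19 - 1*(-16)))² = (-6 + (-19 + 16))² = (-6 - 3)² = (-9)² = 81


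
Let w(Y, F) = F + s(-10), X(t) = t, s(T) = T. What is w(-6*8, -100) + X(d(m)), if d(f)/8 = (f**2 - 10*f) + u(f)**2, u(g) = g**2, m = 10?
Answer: 79890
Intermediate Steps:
d(f) = -80*f + 8*f**2 + 8*f**4 (d(f) = 8*((f**2 - 10*f) + (f**2)**2) = 8*((f**2 - 10*f) + f**4) = 8*(f**2 + f**4 - 10*f) = -80*f + 8*f**2 + 8*f**4)
w(Y, F) = -10 + F (w(Y, F) = F - 10 = -10 + F)
w(-6*8, -100) + X(d(m)) = (-10 - 100) + 8*10*(-10 + 10 + 10**3) = -110 + 8*10*(-10 + 10 + 1000) = -110 + 8*10*1000 = -110 + 80000 = 79890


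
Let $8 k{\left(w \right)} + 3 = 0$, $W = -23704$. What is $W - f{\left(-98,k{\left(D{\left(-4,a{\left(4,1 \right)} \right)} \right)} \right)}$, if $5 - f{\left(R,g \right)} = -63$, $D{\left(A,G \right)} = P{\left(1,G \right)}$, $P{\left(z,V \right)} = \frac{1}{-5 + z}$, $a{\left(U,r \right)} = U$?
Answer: $-23772$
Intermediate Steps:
$D{\left(A,G \right)} = - \frac{1}{4}$ ($D{\left(A,G \right)} = \frac{1}{-5 + 1} = \frac{1}{-4} = - \frac{1}{4}$)
$k{\left(w \right)} = - \frac{3}{8}$ ($k{\left(w \right)} = - \frac{3}{8} + \frac{1}{8} \cdot 0 = - \frac{3}{8} + 0 = - \frac{3}{8}$)
$f{\left(R,g \right)} = 68$ ($f{\left(R,g \right)} = 5 - -63 = 5 + 63 = 68$)
$W - f{\left(-98,k{\left(D{\left(-4,a{\left(4,1 \right)} \right)} \right)} \right)} = -23704 - 68 = -23772$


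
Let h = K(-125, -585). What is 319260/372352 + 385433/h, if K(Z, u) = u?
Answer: -35832495329/54456480 ≈ -658.00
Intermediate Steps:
h = -585
319260/372352 + 385433/h = 319260/372352 + 385433/(-585) = 319260*(1/372352) + 385433*(-1/585) = 79815/93088 - 385433/585 = -35832495329/54456480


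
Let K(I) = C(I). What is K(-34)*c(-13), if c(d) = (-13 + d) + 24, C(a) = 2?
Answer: -4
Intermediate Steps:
K(I) = 2
c(d) = 11 + d
K(-34)*c(-13) = 2*(11 - 13) = 2*(-2) = -4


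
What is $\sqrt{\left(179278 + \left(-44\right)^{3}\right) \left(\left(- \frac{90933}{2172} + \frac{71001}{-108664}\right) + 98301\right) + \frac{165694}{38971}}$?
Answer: $\frac{\sqrt{531777623925274310007269301}}{239827534} \approx 96154.0$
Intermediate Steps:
$\sqrt{\left(179278 + \left(-44\right)^{3}\right) \left(\left(- \frac{90933}{2172} + \frac{71001}{-108664}\right) + 98301\right) + \frac{165694}{38971}} = \sqrt{\left(179278 - 85184\right) \left(\left(\left(-90933\right) \frac{1}{2172} + 71001 \left(- \frac{1}{108664}\right)\right) + 98301\right) + 165694 \cdot \frac{1}{38971}} = \sqrt{94094 \left(\left(- \frac{30311}{724} - \frac{71001}{108664}\right) + 98301\right) + \frac{165694}{38971}} = \sqrt{94094 \left(- \frac{836279807}{19668184} + 98301\right) + \frac{165694}{38971}} = \sqrt{94094 \cdot \frac{1932565875577}{19668184} + \frac{165694}{38971}} = \sqrt{\frac{1934498441452577}{209236} + \frac{165694}{38971}} = \sqrt{\frac{75389338796517528051}{8154136156}} = \frac{\sqrt{531777623925274310007269301}}{239827534}$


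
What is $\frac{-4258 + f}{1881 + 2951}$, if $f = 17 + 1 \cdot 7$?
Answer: $- \frac{2117}{2416} \approx -0.87624$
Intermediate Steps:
$f = 24$ ($f = 17 + 7 = 24$)
$\frac{-4258 + f}{1881 + 2951} = \frac{-4258 + 24}{1881 + 2951} = - \frac{4234}{4832} = \left(-4234\right) \frac{1}{4832} = - \frac{2117}{2416}$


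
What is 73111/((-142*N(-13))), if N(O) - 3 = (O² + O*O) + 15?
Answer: -73111/50552 ≈ -1.4463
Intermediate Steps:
N(O) = 18 + 2*O² (N(O) = 3 + ((O² + O*O) + 15) = 3 + ((O² + O²) + 15) = 3 + (2*O² + 15) = 3 + (15 + 2*O²) = 18 + 2*O²)
73111/((-142*N(-13))) = 73111/((-142*(18 + 2*(-13)²))) = 73111/((-142*(18 + 2*169))) = 73111/((-142*(18 + 338))) = 73111/((-142*356)) = 73111/(-50552) = 73111*(-1/50552) = -73111/50552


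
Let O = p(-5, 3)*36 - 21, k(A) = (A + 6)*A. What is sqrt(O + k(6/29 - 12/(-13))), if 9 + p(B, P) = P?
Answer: I*sqrt(32539485)/377 ≈ 15.131*I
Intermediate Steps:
p(B, P) = -9 + P
k(A) = A*(6 + A) (k(A) = (6 + A)*A = A*(6 + A))
O = -237 (O = (-9 + 3)*36 - 21 = -6*36 - 21 = -216 - 21 = -237)
sqrt(O + k(6/29 - 12/(-13))) = sqrt(-237 + (6/29 - 12/(-13))*(6 + (6/29 - 12/(-13)))) = sqrt(-237 + (6*(1/29) - 12*(-1/13))*(6 + (6*(1/29) - 12*(-1/13)))) = sqrt(-237 + (6/29 + 12/13)*(6 + (6/29 + 12/13))) = sqrt(-237 + 426*(6 + 426/377)/377) = sqrt(-237 + (426/377)*(2688/377)) = sqrt(-237 + 1145088/142129) = sqrt(-32539485/142129) = I*sqrt(32539485)/377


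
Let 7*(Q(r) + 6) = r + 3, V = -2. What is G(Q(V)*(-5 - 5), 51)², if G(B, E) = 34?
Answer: 1156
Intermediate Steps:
Q(r) = -39/7 + r/7 (Q(r) = -6 + (r + 3)/7 = -6 + (3 + r)/7 = -6 + (3/7 + r/7) = -39/7 + r/7)
G(Q(V)*(-5 - 5), 51)² = 34² = 1156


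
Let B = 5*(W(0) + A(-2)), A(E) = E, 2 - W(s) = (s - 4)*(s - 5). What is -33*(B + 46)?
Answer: 1782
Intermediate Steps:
W(s) = 2 - (-5 + s)*(-4 + s) (W(s) = 2 - (s - 4)*(s - 5) = 2 - (-4 + s)*(-5 + s) = 2 - (-5 + s)*(-4 + s))
B = -100 (B = 5*((-18 - 1*0² + 9*0) - 2) = 5*((-18 - 1*0 + 0) - 2) = 5*((-18 + 0 + 0) - 2) = 5*(-18 - 2) = 5*(-20) = -100)
-33*(B + 46) = -33*(-100 + 46) = -33*(-54) = 1782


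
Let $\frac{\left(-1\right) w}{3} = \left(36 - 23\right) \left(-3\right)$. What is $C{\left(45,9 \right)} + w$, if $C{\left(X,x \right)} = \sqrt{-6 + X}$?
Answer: $117 + \sqrt{39} \approx 123.24$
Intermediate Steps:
$w = 117$ ($w = - 3 \left(36 - 23\right) \left(-3\right) = - 3 \cdot 13 \left(-3\right) = \left(-3\right) \left(-39\right) = 117$)
$C{\left(45,9 \right)} + w = \sqrt{-6 + 45} + 117 = \sqrt{39} + 117 = 117 + \sqrt{39}$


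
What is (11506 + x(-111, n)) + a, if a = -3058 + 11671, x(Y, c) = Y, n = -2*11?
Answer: 20008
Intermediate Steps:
n = -22
a = 8613
(11506 + x(-111, n)) + a = (11506 - 111) + 8613 = 11395 + 8613 = 20008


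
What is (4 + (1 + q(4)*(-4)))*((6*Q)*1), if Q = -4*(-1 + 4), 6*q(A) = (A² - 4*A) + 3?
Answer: -216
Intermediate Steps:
q(A) = ½ - 2*A/3 + A²/6 (q(A) = ((A² - 4*A) + 3)/6 = (3 + A² - 4*A)/6 = ½ - 2*A/3 + A²/6)
Q = -12 (Q = -4*3 = -12)
(4 + (1 + q(4)*(-4)))*((6*Q)*1) = (4 + (1 + (½ - ⅔*4 + (⅙)*4²)*(-4)))*((6*(-12))*1) = (4 + (1 + (½ - 8/3 + (⅙)*16)*(-4)))*(-72*1) = (4 + (1 + (½ - 8/3 + 8/3)*(-4)))*(-72) = (4 + (1 + (½)*(-4)))*(-72) = (4 + (1 - 2))*(-72) = (4 - 1)*(-72) = 3*(-72) = -216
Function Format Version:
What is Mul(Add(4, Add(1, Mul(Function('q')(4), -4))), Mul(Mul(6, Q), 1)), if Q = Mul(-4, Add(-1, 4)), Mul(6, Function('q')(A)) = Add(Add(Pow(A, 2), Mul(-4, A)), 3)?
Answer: -216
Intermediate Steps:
Function('q')(A) = Add(Rational(1, 2), Mul(Rational(-2, 3), A), Mul(Rational(1, 6), Pow(A, 2))) (Function('q')(A) = Mul(Rational(1, 6), Add(Add(Pow(A, 2), Mul(-4, A)), 3)) = Mul(Rational(1, 6), Add(3, Pow(A, 2), Mul(-4, A))) = Add(Rational(1, 2), Mul(Rational(-2, 3), A), Mul(Rational(1, 6), Pow(A, 2))))
Q = -12 (Q = Mul(-4, 3) = -12)
Mul(Add(4, Add(1, Mul(Function('q')(4), -4))), Mul(Mul(6, Q), 1)) = Mul(Add(4, Add(1, Mul(Add(Rational(1, 2), Mul(Rational(-2, 3), 4), Mul(Rational(1, 6), Pow(4, 2))), -4))), Mul(Mul(6, -12), 1)) = Mul(Add(4, Add(1, Mul(Add(Rational(1, 2), Rational(-8, 3), Mul(Rational(1, 6), 16)), -4))), Mul(-72, 1)) = Mul(Add(4, Add(1, Mul(Add(Rational(1, 2), Rational(-8, 3), Rational(8, 3)), -4))), -72) = Mul(Add(4, Add(1, Mul(Rational(1, 2), -4))), -72) = Mul(Add(4, Add(1, -2)), -72) = Mul(Add(4, -1), -72) = Mul(3, -72) = -216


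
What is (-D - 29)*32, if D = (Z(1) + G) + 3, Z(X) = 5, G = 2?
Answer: -1248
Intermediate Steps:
D = 10 (D = (5 + 2) + 3 = 7 + 3 = 10)
(-D - 29)*32 = (-1*10 - 29)*32 = (-10 - 29)*32 = -39*32 = -1248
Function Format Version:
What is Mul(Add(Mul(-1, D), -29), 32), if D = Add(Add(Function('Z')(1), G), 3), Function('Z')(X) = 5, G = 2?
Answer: -1248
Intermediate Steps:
D = 10 (D = Add(Add(5, 2), 3) = Add(7, 3) = 10)
Mul(Add(Mul(-1, D), -29), 32) = Mul(Add(Mul(-1, 10), -29), 32) = Mul(Add(-10, -29), 32) = Mul(-39, 32) = -1248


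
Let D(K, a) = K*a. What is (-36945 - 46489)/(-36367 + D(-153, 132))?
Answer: 6418/4351 ≈ 1.4751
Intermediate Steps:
(-36945 - 46489)/(-36367 + D(-153, 132)) = (-36945 - 46489)/(-36367 - 153*132) = -83434/(-36367 - 20196) = -83434/(-56563) = -83434*(-1/56563) = 6418/4351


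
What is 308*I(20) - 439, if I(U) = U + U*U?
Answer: 128921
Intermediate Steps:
I(U) = U + U**2
308*I(20) - 439 = 308*(20*(1 + 20)) - 439 = 308*(20*21) - 439 = 308*420 - 439 = 129360 - 439 = 128921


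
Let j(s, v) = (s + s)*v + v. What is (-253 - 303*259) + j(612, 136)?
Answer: 87870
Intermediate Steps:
j(s, v) = v + 2*s*v (j(s, v) = (2*s)*v + v = 2*s*v + v = v + 2*s*v)
(-253 - 303*259) + j(612, 136) = (-253 - 303*259) + 136*(1 + 2*612) = (-253 - 78477) + 136*(1 + 1224) = -78730 + 136*1225 = -78730 + 166600 = 87870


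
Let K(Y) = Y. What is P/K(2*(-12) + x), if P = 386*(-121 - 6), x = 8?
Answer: 24511/8 ≈ 3063.9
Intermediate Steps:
P = -49022 (P = 386*(-127) = -49022)
P/K(2*(-12) + x) = -49022/(2*(-12) + 8) = -49022/(-24 + 8) = -49022/(-16) = -49022*(-1/16) = 24511/8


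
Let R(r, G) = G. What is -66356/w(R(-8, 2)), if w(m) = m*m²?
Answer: -16589/2 ≈ -8294.5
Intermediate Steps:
w(m) = m³
-66356/w(R(-8, 2)) = -66356/(2³) = -66356/8 = -66356*⅛ = -16589/2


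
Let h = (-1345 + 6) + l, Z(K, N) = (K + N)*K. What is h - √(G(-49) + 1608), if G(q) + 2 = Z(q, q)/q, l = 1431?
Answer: 92 - 2*√377 ≈ 53.167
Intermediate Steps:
Z(K, N) = K*(K + N)
G(q) = -2 + 2*q (G(q) = -2 + (q*(q + q))/q = -2 + (q*(2*q))/q = -2 + (2*q²)/q = -2 + 2*q)
h = 92 (h = (-1345 + 6) + 1431 = -1339 + 1431 = 92)
h - √(G(-49) + 1608) = 92 - √((-2 + 2*(-49)) + 1608) = 92 - √((-2 - 98) + 1608) = 92 - √(-100 + 1608) = 92 - √1508 = 92 - 2*√377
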